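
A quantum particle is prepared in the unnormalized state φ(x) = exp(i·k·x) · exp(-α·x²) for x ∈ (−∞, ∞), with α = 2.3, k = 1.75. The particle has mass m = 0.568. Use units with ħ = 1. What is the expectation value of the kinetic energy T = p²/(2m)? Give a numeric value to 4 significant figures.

4.721

T = −(ħ²/2m) d²/dx², so ⟨T⟩ = −(ħ²/2m) ∫ φ*·φ'' dx / ∫|φ|² dx; with m = 0.568.
Gaussian moments: ∫x^(2j)·e^(−2αx²) dx = (2j−1)!!/(4α)^j · √(π/(2α)), odd powers integrate to 0; here √(π/(2α)) = 0.82641. Derivatives: φ′ = (ik − 2αx)·φ, φ″ = ((ik − 2αx)² − 2α)·φ; the odd-in-x pieces drop out.
State is unnormalized: ∫|φ|² dx = 0.82641, and ∫φ*·(−ħ²/2m · φ'') dx = 3.9011, so ⟨T⟩ = 3.9011 / 0.82641.
⟨T⟩ = 4.7205.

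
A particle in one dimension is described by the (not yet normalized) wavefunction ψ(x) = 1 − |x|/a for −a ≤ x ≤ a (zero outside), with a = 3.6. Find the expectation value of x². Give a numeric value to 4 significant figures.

1.296

⟨x²⟩ = ∫ x²·|ψ|² dx / ∫|ψ|² dx (integrals over the domain).
ψ is even, so ∫ over [−a, a] = 2∫₀ᵃ with ψ = 1 − x/a there: ∫₀ᵃ (1 − x/a)² dx = a/3, ∫₀ᵃ x²(1 − x/a)² dx = a³/30, ∫₀ᵃ x⁴(1 − x/a)² dx = a⁵/105.
State is unnormalized: ∫|ψ|² dx = 2.4000, and ∫ψ*·x²·ψ dx = 3.1104, so ⟨x²⟩ = 3.1104 / 2.4000.
⟨x²⟩ = 1.2960.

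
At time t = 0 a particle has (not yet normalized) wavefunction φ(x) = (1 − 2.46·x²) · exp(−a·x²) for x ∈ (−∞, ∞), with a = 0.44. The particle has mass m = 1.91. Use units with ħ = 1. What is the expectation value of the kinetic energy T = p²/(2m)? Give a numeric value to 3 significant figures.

0.495

T = −(ħ²/2m) d²/dx², so ⟨T⟩ = −(ħ²/2m) ∫ φ*·φ'' dx / ∫|φ|² dx; with m = 1.91.
Expand each integrand as polynomial × e^(−2ax²) and use ∫x^(2j)·e^(−2ax²) dx = (2j−1)!!/(4a)^j · √(π/(2a)), odd powers → 0; here √(π/(2a)) = 1.8894. Differentiate with the product rule, d/dx e^(−ax²) = −2ax·e^(−ax²).
State is unnormalized: ∫|φ|² dx = 7.6815, and ∫φ*·(−ħ²/2m · φ'') dx = 3.8022, so ⟨T⟩ = 3.8022 / 7.6815.
⟨T⟩ = 0.49499.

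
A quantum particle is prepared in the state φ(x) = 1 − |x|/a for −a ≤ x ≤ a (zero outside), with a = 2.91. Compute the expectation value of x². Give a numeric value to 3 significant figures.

0.847

⟨x²⟩ = ∫ x²·|φ|² dx / ∫|φ|² dx (integrals over the domain).
φ is even, so ∫ over [−a, a] = 2∫₀ᵃ with φ = 1 − x/a there: ∫₀ᵃ (1 − x/a)² dx = a/3, ∫₀ᵃ x²(1 − x/a)² dx = a³/30, ∫₀ᵃ x⁴(1 − x/a)² dx = a⁵/105.
State is unnormalized: ∫|φ|² dx = 1.9400, and ∫φ*·x²·φ dx = 1.6428, so ⟨x²⟩ = 1.6428 / 1.9400.
⟨x²⟩ = 0.84681.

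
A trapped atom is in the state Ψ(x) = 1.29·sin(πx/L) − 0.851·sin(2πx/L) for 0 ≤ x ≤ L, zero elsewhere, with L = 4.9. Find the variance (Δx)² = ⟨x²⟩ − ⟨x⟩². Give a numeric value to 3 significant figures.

Compute ⟨x⟩ and ⟨x²⟩ separately, then (Δx)² = ⟨x²⟩ − ⟨x⟩².
On 0 ≤ x ≤ L (j ≠ l): ∫sin²(jπx/L) dx = L/2, ∫sin(jπx/L)·sin(lπx/L) dx = 0; diagonal moments ∫x·sin²(jπx/L) dx = L²/4, ∫x²·sin²(jπx/L) dx = L³·(1/6 − 1/(4j²π²)); cross terms ∫x·sin(jπx/L)·sin(lπx/L) dx = 0 for j + l even and −4jlL²/(π²(j² − l²)²) for j + l odd, ∫x²·sin(jπx/L)·sin(lπx/L) dx = (−1)^(j+l)·4jlL³/(π²(j² − l²)²); higher powers the same way via product-to-sum and parts.
Normalization: ∫|Ψ|² dx = 5.8513.
⟨x⟩ = 3.2614 and ⟨x²⟩ = 11.039.
(Δx)² = 11.039 − (3.2614)² = 0.40273.

0.403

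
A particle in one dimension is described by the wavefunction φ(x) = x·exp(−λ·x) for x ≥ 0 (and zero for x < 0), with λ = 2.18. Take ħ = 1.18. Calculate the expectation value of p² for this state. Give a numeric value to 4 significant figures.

6.617

p² φ = −ħ² d²φ/dx²; ⟨p²⟩ = −ħ² ∫ φ*·φ'' dx / ∫|φ|² dx.
Differentiate x·exp(−λ·x) with the product rule; every integrand then reduces to terms xʲ·e^(−2λx) on [0, ∞), with ∫₀^∞ xʲ·e^(−2λx) dx = j!/(2λ)^(j+1).
State is unnormalized: ∫|φ|² dx = 0.024131, and ∫φ*·(−ħ² φ'') dx = 0.15968, so ⟨p²⟩ = 0.15968 / 0.024131.
⟨p²⟩ = 6.6172.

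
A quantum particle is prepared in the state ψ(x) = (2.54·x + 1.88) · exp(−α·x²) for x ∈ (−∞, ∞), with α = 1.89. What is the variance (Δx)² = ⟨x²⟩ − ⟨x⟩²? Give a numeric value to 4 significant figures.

Compute ⟨x⟩ and ⟨x²⟩ separately, then (Δx)² = ⟨x²⟩ − ⟨x⟩².
Expand each integrand as polynomial × e^(−2αx²) and use ∫x^(2j)·e^(−2αx²) dx = (2j−1)!!/(4α)^j · √(π/(2α)), odd powers → 0; here √(π/(2α)) = 0.91165.
Normalization: ∫|ψ|² dx = 4.0001.
⟨x⟩ = 0.28791 and ⟨x²⟩ = 0.18373.
(Δx)² = 0.18373 − (0.28791)² = 0.10084.

0.1008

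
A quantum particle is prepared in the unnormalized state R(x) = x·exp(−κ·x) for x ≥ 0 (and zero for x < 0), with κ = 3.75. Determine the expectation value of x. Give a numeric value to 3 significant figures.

0.400

⟨x⟩ = ∫ x·|R|² dx / ∫|R|² dx (integrals over the domain).
Every integrand reduces to terms xʲ·e^(−2κx) on [0, ∞); use ∫₀^∞ xʲ·e^(−2κx) dx = j!/(2κ)^(j+1).
State is unnormalized: ∫|R|² dx = 0.0047407, and ∫R*·x·R dx = 0.0018963, so ⟨x⟩ = 0.0018963 / 0.0047407.
⟨x⟩ = 0.40000.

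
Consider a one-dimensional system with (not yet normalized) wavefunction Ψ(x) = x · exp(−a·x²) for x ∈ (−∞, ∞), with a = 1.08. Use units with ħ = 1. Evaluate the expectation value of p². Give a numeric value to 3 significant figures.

p² Ψ = −ħ² d²Ψ/dx²; ⟨p²⟩ = −ħ² ∫ Ψ*·Ψ'' dx / ∫|Ψ|² dx.
Expand each integrand as polynomial × e^(−2ax²) and use ∫x^(2j)·e^(−2ax²) dx = (2j−1)!!/(4a)^j · √(π/(2a)), odd powers → 0; here √(π/(2a)) = 1.2060. Differentiate with the product rule, d/dx e^(−ax²) = −2ax·e^(−ax²).
State is unnormalized: ∫|Ψ|² dx = 0.27917, and ∫Ψ*·(−ħ² Ψ'') dx = 0.90450, so ⟨p²⟩ = 0.90450 / 0.27917.
⟨p²⟩ = 3.2400.

3.24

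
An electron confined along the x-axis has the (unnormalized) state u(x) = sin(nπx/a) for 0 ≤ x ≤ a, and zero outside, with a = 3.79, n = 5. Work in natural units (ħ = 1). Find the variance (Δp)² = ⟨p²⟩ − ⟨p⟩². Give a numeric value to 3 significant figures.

Compute ⟨p⟩ and ⟨p²⟩ separately; (Δp)² = ⟨p²⟩ − ⟨p⟩².
d/dx sin(nπx/a) = (nπ/a)·cos(nπx/a) and d²/dx² sin(nπx/a) = −(nπ/a)²·sin(nπx/a); on 0 ≤ x ≤ a, ∫sin²(nπx/a) dx = a/2 and ∫sin(nπx/a)·cos(nπx/a) dx = 0.
Normalization: ∫|u|² dx = 1.8950.
⟨p⟩ = 0.0000 and ⟨p²⟩ = 17.178.
(Δp)² = 17.178 − (0.0000)² = 17.178.

17.2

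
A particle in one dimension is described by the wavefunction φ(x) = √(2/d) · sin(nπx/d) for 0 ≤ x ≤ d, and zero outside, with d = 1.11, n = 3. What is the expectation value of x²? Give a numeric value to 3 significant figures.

⟨x²⟩ = ∫ x²·|φ|² dx (integrals over the domain).
With sin²θ = (1 − cos2θ)/2 on 0 ≤ x ≤ d: ∫sin²(nπx/d) dx = d/2, ∫x·sin²(nπx/d) dx = d²/4, ∫x²·sin²(nπx/d) dx = d³·(1/6 − 1/(4n²π²)); higher powers xᵏ the same way, integrating xᵏ·cos(2nπx/d) by parts.
⟨x²⟩ = 0.40376.

0.404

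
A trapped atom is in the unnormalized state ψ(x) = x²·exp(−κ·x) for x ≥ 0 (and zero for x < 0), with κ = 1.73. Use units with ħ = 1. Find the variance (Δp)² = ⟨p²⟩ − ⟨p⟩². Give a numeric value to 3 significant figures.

0.998

Compute ⟨p⟩ and ⟨p²⟩ separately; (Δp)² = ⟨p²⟩ − ⟨p⟩².
Differentiate x²·exp(−κ·x) with the product rule; every integrand then reduces to terms xʲ·e^(−2κx) on [0, ∞), with ∫₀^∞ xʲ·e^(−2κx) dx = j!/(2κ)^(j+1).
Normalization: ∫|ψ|² dx = 0.048398.
⟨p⟩ = 0.0000 and ⟨p²⟩ = 0.99763.
(Δp)² = 0.99763 − (0.0000)² = 0.99763.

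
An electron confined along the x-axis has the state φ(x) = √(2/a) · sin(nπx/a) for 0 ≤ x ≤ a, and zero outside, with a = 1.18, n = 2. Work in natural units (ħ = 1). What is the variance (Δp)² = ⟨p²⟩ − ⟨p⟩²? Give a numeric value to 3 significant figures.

28.4

Compute ⟨p⟩ and ⟨p²⟩ separately; (Δp)² = ⟨p²⟩ − ⟨p⟩².
d/dx sin(nπx/a) = (nπ/a)·cos(nπx/a) and d²/dx² sin(nπx/a) = −(nπ/a)²·sin(nπx/a); on 0 ≤ x ≤ a, ∫sin²(nπx/a) dx = a/2 and ∫sin(nπx/a)·cos(nπx/a) dx = 0.
⟨p⟩ = 0.0000 and ⟨p²⟩ = 28.353.
(Δp)² = 28.353 − (0.0000)² = 28.353.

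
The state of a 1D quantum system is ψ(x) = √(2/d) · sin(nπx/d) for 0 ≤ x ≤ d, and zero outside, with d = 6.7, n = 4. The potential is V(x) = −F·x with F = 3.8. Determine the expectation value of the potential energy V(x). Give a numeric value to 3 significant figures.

⟨V⟩ = ∫ V(x)·|ψ|² dx.
With sin²θ = (1 − cos2θ)/2 on 0 ≤ x ≤ d: ∫sin²(nπx/d) dx = d/2, ∫x·sin²(nπx/d) dx = d²/4, ∫x²·sin²(nπx/d) dx = d³·(1/6 − 1/(4n²π²)); higher powers xᵏ the same way, integrating xᵏ·cos(2nπx/d) by parts.
⟨V⟩ = -12.730.

-12.7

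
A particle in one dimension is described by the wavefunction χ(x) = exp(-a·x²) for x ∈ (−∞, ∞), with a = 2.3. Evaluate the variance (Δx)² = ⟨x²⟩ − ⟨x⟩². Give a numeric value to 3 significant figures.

0.109

Compute ⟨x⟩ and ⟨x²⟩ separately, then (Δx)² = ⟨x²⟩ − ⟨x⟩².
Gaussian moments: ∫x^(2j)·e^(−2ax²) dx = (2j−1)!!/(4a)^j · √(π/(2a)), odd powers integrate to 0; here √(π/(2a)) = 0.82641.
Normalization: ∫|χ|² dx = 0.82641.
⟨x⟩ = 0.0000 and ⟨x²⟩ = 0.10870.
(Δx)² = 0.10870 − (0.0000)² = 0.10870.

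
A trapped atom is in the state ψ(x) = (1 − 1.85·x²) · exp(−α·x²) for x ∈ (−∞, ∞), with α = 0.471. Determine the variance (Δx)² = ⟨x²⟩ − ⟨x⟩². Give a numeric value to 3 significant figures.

2.63

Compute ⟨x⟩ and ⟨x²⟩ separately, then (Δx)² = ⟨x²⟩ − ⟨x⟩².
Expand each integrand as polynomial × e^(−2αx²) and use ∫x^(2j)·e^(−2αx²) dx = (2j−1)!!/(4α)^j · √(π/(2α)), odd powers → 0; here √(π/(2α)) = 1.8262.
Normalization: ∫|ψ|² dx = 3.5224.
⟨x⟩ = 0.0000 and ⟨x²⟩ = 2.6341.
(Δx)² = 2.6341 − (0.0000)² = 2.6341.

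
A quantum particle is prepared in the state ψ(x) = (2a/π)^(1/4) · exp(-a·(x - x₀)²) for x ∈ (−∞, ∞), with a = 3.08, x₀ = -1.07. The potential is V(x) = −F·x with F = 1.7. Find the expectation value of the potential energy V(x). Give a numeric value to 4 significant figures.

⟨V⟩ = ∫ V(x)·|ψ|² dx.
Gaussian moments (u = x − x₀): ∫u^(2j)·e^(−2au²) du = (2j−1)!!/(4a)^j · √(π/(2a)), odd powers integrate to 0; here √(π/(2a)) = 0.71414.
⟨V⟩ = 1.8190.

1.819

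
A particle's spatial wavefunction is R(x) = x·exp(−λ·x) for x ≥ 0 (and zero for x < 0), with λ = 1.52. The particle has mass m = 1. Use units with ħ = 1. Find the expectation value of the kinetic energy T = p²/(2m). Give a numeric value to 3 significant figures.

T = −(ħ²/2m) d²/dx², so ⟨T⟩ = −(ħ²/2m) ∫ R*·R'' dx / ∫|R|² dx; with m = 1.
Differentiate x·exp(−λ·x) with the product rule; every integrand then reduces to terms xʲ·e^(−2λx) on [0, ∞), with ∫₀^∞ xʲ·e^(−2λx) dx = j!/(2λ)^(j+1).
State is unnormalized: ∫|R|² dx = 0.071188, and ∫R*·(−ħ²/2m · R'') dx = 0.082237, so ⟨T⟩ = 0.082237 / 0.071188.
⟨T⟩ = 1.1552.

1.16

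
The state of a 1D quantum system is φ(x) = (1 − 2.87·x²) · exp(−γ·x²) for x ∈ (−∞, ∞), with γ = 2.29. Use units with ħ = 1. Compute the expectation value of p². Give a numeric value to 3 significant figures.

7.93

p² φ = −ħ² d²φ/dx²; ⟨p²⟩ = −ħ² ∫ φ*·φ'' dx / ∫|φ|² dx.
Expand each integrand as polynomial × e^(−2γx²) and use ∫x^(2j)·e^(−2γx²) dx = (2j−1)!!/(4γ)^j · √(π/(2γ)), odd powers → 0; here √(π/(2γ)) = 0.82821. Differentiate with the product rule, d/dx e^(−γx²) = −2γx·e^(−γx²).
State is unnormalized: ∫|φ|² dx = 0.55314, and ∫φ*·(−ħ² φ'') dx = 4.3884, so ⟨p²⟩ = 4.3884 / 0.55314.
⟨p²⟩ = 7.9337.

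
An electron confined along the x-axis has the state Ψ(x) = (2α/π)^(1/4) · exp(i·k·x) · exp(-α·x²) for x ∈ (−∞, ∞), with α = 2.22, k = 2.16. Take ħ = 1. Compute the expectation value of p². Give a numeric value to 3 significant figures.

p² Ψ = −ħ² d²Ψ/dx²; ⟨p²⟩ = −ħ² ∫ Ψ*·Ψ'' dx.
Gaussian moments: ∫x^(2j)·e^(−2αx²) dx = (2j−1)!!/(4α)^j · √(π/(2α)), odd powers integrate to 0; here √(π/(2α)) = 0.84117. Derivatives: Ψ′ = (ik − 2αx)·Ψ, Ψ″ = ((ik − 2αx)² − 2α)·Ψ; the odd-in-x pieces drop out.
⟨p²⟩ = 6.8856.

6.89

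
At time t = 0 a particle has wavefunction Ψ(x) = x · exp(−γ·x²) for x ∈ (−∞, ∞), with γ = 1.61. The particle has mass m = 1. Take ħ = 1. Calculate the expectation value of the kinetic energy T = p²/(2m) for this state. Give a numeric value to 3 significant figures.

2.42

T = −(ħ²/2m) d²/dx², so ⟨T⟩ = −(ħ²/2m) ∫ Ψ*·Ψ'' dx / ∫|Ψ|² dx; with m = 1.
Expand each integrand as polynomial × e^(−2γx²) and use ∫x^(2j)·e^(−2γx²) dx = (2j−1)!!/(4γ)^j · √(π/(2γ)), odd powers → 0; here √(π/(2γ)) = 0.98775. Differentiate with the product rule, d/dx e^(−γx²) = −2γx·e^(−γx²).
State is unnormalized: ∫|Ψ|² dx = 0.15338, and ∫Ψ*·(−ħ²/2m · Ψ'') dx = 0.37041, so ⟨T⟩ = 0.37041 / 0.15338.
⟨T⟩ = 2.4150.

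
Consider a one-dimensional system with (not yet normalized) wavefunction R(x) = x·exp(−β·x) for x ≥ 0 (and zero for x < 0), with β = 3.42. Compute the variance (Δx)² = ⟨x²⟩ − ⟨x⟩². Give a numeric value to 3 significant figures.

Compute ⟨x⟩ and ⟨x²⟩ separately, then (Δx)² = ⟨x²⟩ − ⟨x⟩².
Every integrand reduces to terms xʲ·e^(−2βx) on [0, ∞); use ∫₀^∞ xʲ·e^(−2βx) dx = j!/(2β)^(j+1).
Normalization: ∫|R|² dx = 0.0062497.
⟨x⟩ = 0.43860 and ⟨x²⟩ = 0.25649.
(Δx)² = 0.25649 − (0.43860)² = 0.064122.

0.0641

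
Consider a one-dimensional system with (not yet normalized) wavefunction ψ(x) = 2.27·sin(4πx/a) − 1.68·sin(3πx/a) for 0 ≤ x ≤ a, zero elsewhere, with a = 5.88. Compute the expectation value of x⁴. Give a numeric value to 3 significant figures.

402.

⟨x⁴⟩ = ∫ x⁴·|ψ|² dx / ∫|ψ|² dx (integrals over the domain).
On 0 ≤ x ≤ a (j ≠ l): ∫sin²(jπx/a) dx = a/2, ∫sin(jπx/a)·sin(lπx/a) dx = 0; diagonal moments ∫x·sin²(jπx/a) dx = a²/4, ∫x²·sin²(jπx/a) dx = a³·(1/6 − 1/(4j²π²)); cross terms ∫x·sin(jπx/a)·sin(lπx/a) dx = 0 for j + l even and −4jla²/(π²(j² − l²)²) for j + l odd, ∫x²·sin(jπx/a)·sin(lπx/a) dx = (−1)^(j+l)·4jla³/(π²(j² − l²)²); higher powers the same way via product-to-sum and parts.
State is unnormalized: ∫|ψ|² dx = 23.447, and ∫ψ*·x⁴·ψ dx = 9422.8, so ⟨x⁴⟩ = 9422.8 / 23.447.
⟨x⁴⟩ = 401.87.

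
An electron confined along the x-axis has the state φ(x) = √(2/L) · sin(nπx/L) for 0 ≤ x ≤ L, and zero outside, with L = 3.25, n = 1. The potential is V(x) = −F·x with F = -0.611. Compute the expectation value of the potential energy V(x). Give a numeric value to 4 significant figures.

⟨V⟩ = ∫ V(x)·|φ|² dx.
With sin²θ = (1 − cos2θ)/2 on 0 ≤ x ≤ L: ∫sin²(nπx/L) dx = L/2, ∫x·sin²(nπx/L) dx = L²/4, ∫x²·sin²(nπx/L) dx = L³·(1/6 − 1/(4n²π²)); higher powers xᵏ the same way, integrating xᵏ·cos(2nπx/L) by parts.
⟨V⟩ = 0.99288.

0.9929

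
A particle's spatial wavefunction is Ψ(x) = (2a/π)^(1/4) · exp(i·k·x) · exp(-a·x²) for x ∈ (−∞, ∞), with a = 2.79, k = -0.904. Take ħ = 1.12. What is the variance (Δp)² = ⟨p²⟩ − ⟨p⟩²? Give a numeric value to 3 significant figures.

Compute ⟨p⟩ and ⟨p²⟩ separately; (Δp)² = ⟨p²⟩ − ⟨p⟩².
Gaussian moments: ∫x^(2j)·e^(−2ax²) dx = (2j−1)!!/(4a)^j · √(π/(2a)), odd powers integrate to 0; here √(π/(2a)) = 0.75034. Derivatives: Ψ′ = (ik − 2ax)·Ψ, Ψ″ = ((ik − 2ax)² − 2a)·Ψ; the odd-in-x pieces drop out.
⟨p⟩ = -1.0125 and ⟨p²⟩ = 4.5249.
(Δp)² = 4.5249 − (-1.0125)² = 3.4998.

3.50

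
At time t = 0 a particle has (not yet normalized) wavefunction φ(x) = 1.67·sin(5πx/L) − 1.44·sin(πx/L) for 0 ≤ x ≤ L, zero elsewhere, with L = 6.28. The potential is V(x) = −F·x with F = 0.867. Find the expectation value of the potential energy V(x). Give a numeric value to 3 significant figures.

⟨V⟩ = ∫ V(x)·|φ|² dx / ∫|φ|² dx.
On 0 ≤ x ≤ L (j ≠ l): ∫sin²(jπx/L) dx = L/2, ∫sin(jπx/L)·sin(lπx/L) dx = 0; diagonal moments ∫x·sin²(jπx/L) dx = L²/4, ∫x²·sin²(jπx/L) dx = L³·(1/6 − 1/(4j²π²)); cross terms ∫x·sin(jπx/L)·sin(lπx/L) dx = 0 for j + l even and −4jlL²/(π²(j² − l²)²) for j + l odd, ∫x²·sin(jπx/L)·sin(lπx/L) dx = (−1)^(j+l)·4jlL³/(π²(j² − l²)²); higher powers the same way via product-to-sum and parts.
State is unnormalized: ∫|φ|² dx = 15.268, and ∫φ*·V(x)·φ dx = -41.566, so ⟨V⟩ = -41.566 / 15.268.
⟨V⟩ = -2.7224.

-2.72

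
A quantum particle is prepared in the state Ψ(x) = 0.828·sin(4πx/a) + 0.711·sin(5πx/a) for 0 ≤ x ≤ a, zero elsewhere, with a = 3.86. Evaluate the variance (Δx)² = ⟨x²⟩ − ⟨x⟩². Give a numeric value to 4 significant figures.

0.6185

Compute ⟨x⟩ and ⟨x²⟩ separately, then (Δx)² = ⟨x²⟩ − ⟨x⟩².
On 0 ≤ x ≤ a (j ≠ l): ∫sin²(jπx/a) dx = a/2, ∫sin(jπx/a)·sin(lπx/a) dx = 0; diagonal moments ∫x·sin²(jπx/a) dx = a²/4, ∫x²·sin²(jπx/a) dx = a³·(1/6 − 1/(4j²π²)); cross terms ∫x·sin(jπx/a)·sin(lπx/a) dx = 0 for j + l even and −4jla²/(π²(j² − l²)²) for j + l odd, ∫x²·sin(jπx/a)·sin(lπx/a) dx = (−1)^(j+l)·4jla³/(π²(j² − l²)²); higher powers the same way via product-to-sum and parts.
Normalization: ∫|Ψ|² dx = 2.2988.
⟨x⟩ = 1.1663 and ⟨x²⟩ = 1.9788.
(Δx)² = 1.9788 − (1.1663)² = 0.61848.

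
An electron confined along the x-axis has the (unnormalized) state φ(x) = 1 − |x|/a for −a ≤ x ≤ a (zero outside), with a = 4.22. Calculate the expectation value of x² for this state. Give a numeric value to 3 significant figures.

⟨x²⟩ = ∫ x²·|φ|² dx / ∫|φ|² dx (integrals over the domain).
φ is even, so ∫ over [−a, a] = 2∫₀ᵃ with φ = 1 − x/a there: ∫₀ᵃ (1 − x/a)² dx = a/3, ∫₀ᵃ x²(1 − x/a)² dx = a³/30, ∫₀ᵃ x⁴(1 − x/a)² dx = a⁵/105.
State is unnormalized: ∫|φ|² dx = 2.8133, and ∫φ*·x²·φ dx = 5.0101, so ⟨x²⟩ = 5.0101 / 2.8133.
⟨x²⟩ = 1.7808.

1.78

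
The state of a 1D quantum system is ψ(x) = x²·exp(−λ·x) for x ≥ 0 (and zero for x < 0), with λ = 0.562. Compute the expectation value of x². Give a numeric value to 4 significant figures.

23.75

⟨x²⟩ = ∫ x²·|ψ|² dx / ∫|ψ|² dx (integrals over the domain).
Every integrand reduces to terms xʲ·e^(−2λx) on [0, ∞); use ∫₀^∞ xʲ·e^(−2λx) dx = j!/(2λ)^(j+1).
State is unnormalized: ∫|ψ|² dx = 13.378, and ∫ψ*·x²·ψ dx = 317.66, so ⟨x²⟩ = 317.66 / 13.378.
⟨x²⟩ = 23.746.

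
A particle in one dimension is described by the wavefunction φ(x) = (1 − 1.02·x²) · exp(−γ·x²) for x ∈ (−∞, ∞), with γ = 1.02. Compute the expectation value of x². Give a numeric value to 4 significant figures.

⟨x²⟩ = ∫ x²·|φ|² dx / ∫|φ|² dx (integrals over the domain).
Expand each integrand as polynomial × e^(−2γx²) and use ∫x^(2j)·e^(−2γx²) dx = (2j−1)!!/(4γ)^j · √(π/(2γ)), odd powers → 0; here √(π/(2γ)) = 1.2410.
State is unnormalized: ∫|φ|² dx = 0.85316, and ∫φ*·x²·φ dx = 0.13307, so ⟨x²⟩ = 0.13307 / 0.85316.
⟨x²⟩ = 0.15597.

0.1560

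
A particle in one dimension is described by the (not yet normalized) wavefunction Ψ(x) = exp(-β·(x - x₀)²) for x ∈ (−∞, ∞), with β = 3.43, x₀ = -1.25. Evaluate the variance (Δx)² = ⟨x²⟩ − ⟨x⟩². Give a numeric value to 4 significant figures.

Compute ⟨x⟩ and ⟨x²⟩ separately, then (Δx)² = ⟨x²⟩ − ⟨x⟩².
Gaussian moments (u = x − x₀): ∫u^(2j)·e^(−2βu²) du = (2j−1)!!/(4β)^j · √(π/(2β)), odd powers integrate to 0; here √(π/(2β)) = 0.67673.
Normalization: ∫|Ψ|² dx = 0.67673.
⟨x⟩ = -1.2500 and ⟨x²⟩ = 1.6354.
(Δx)² = 1.6354 − (-1.2500)² = 0.072886.

0.07289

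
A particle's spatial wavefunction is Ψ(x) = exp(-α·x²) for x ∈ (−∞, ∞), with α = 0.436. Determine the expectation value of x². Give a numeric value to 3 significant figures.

0.573

⟨x²⟩ = ∫ x²·|Ψ|² dx / ∫|Ψ|² dx (integrals over the domain).
Gaussian moments: ∫x^(2j)·e^(−2αx²) dx = (2j−1)!!/(4α)^j · √(π/(2α)), odd powers integrate to 0; here √(π/(2α)) = 1.8981.
State is unnormalized: ∫|Ψ|² dx = 1.8981, and ∫Ψ*·x²·Ψ dx = 1.0884, so ⟨x²⟩ = 1.0884 / 1.8981.
⟨x²⟩ = 0.57339.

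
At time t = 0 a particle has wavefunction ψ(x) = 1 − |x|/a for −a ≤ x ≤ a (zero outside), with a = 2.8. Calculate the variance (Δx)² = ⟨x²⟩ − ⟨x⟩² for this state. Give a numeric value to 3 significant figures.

Compute ⟨x⟩ and ⟨x²⟩ separately, then (Δx)² = ⟨x²⟩ − ⟨x⟩².
ψ is even, so ∫ over [−a, a] = 2∫₀ᵃ with ψ = 1 − x/a there: ∫₀ᵃ (1 − x/a)² dx = a/3, ∫₀ᵃ x²(1 − x/a)² dx = a³/30, ∫₀ᵃ x⁴(1 − x/a)² dx = a⁵/105.
Normalization: ∫|ψ|² dx = 1.8667.
⟨x⟩ = 0.0000 and ⟨x²⟩ = 0.78400.
(Δx)² = 0.78400 − (0.0000)² = 0.78400.

0.784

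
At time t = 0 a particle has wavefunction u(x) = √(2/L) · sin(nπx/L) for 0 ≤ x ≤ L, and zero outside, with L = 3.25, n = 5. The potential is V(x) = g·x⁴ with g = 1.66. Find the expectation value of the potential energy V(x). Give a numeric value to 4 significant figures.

36.29

⟨V⟩ = ∫ V(x)·|u|² dx.
With sin²θ = (1 − cos2θ)/2 on 0 ≤ x ≤ L: ∫sin²(nπx/L) dx = L/2, ∫x·sin²(nπx/L) dx = L²/4, ∫x²·sin²(nπx/L) dx = L³·(1/6 − 1/(4n²π²)); higher powers xᵏ the same way, integrating xᵏ·cos(2nπx/L) by parts.
⟨V⟩ = 36.294.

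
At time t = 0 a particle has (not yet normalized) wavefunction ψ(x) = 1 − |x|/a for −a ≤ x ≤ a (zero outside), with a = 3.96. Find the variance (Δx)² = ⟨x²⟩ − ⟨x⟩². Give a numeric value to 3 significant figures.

Compute ⟨x⟩ and ⟨x²⟩ separately, then (Δx)² = ⟨x²⟩ − ⟨x⟩².
ψ is even, so ∫ over [−a, a] = 2∫₀ᵃ with ψ = 1 − x/a there: ∫₀ᵃ (1 − x/a)² dx = a/3, ∫₀ᵃ x²(1 − x/a)² dx = a³/30, ∫₀ᵃ x⁴(1 − x/a)² dx = a⁵/105.
Normalization: ∫|ψ|² dx = 2.6400.
⟨x⟩ = 0.0000 and ⟨x²⟩ = 1.5682.
(Δx)² = 1.5682 − (0.0000)² = 1.5682.

1.57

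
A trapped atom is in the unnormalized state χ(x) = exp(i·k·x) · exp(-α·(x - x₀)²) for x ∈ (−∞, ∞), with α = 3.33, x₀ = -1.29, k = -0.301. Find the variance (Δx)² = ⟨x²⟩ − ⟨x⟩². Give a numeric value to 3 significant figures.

Compute ⟨x⟩ and ⟨x²⟩ separately, then (Δx)² = ⟨x²⟩ − ⟨x⟩².
Gaussian moments (u = x − x₀): ∫u^(2j)·e^(−2αu²) du = (2j−1)!!/(4α)^j · √(π/(2α)), odd powers integrate to 0; here √(π/(2α)) = 0.68681.
Normalization: ∫|χ|² dx = 0.68681.
⟨x⟩ = -1.2900 and ⟨x²⟩ = 1.7392.
(Δx)² = 1.7392 − (-1.2900)² = 0.075075.

0.0751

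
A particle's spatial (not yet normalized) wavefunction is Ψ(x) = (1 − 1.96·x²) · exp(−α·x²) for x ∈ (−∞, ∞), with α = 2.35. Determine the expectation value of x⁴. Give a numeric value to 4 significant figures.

0.02078

⟨x⁴⟩ = ∫ x⁴·|Ψ|² dx / ∫|Ψ|² dx (integrals over the domain).
Expand each integrand as polynomial × e^(−2αx²) and use ∫x^(2j)·e^(−2αx²) dx = (2j−1)!!/(4α)^j · √(π/(2α)), odd powers → 0; here √(π/(2α)) = 0.81757.
State is unnormalized: ∫|Ψ|² dx = 0.58326, and ∫Ψ*·x⁴·Ψ dx = 0.012119, so ⟨x⁴⟩ = 0.012119 / 0.58326.
⟨x⁴⟩ = 0.020777.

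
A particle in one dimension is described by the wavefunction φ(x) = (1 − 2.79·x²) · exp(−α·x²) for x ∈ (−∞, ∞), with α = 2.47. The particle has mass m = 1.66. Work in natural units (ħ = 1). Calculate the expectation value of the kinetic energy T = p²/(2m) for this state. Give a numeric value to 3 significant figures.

2.34

T = −(ħ²/2m) d²/dx², so ⟨T⟩ = −(ħ²/2m) ∫ φ*·φ'' dx / ∫|φ|² dx; with m = 1.66.
Expand each integrand as polynomial × e^(−2αx²) and use ∫x^(2j)·e^(−2αx²) dx = (2j−1)!!/(4α)^j · √(π/(2α)), odd powers → 0; here √(π/(2α)) = 0.79746. Differentiate with the product rule, d/dx e^(−αx²) = −2αx·e^(−αx²).
State is unnormalized: ∫|φ|² dx = 0.53785, and ∫φ*·(−ħ²/2m · φ'') dx = 1.2596, so ⟨T⟩ = 1.2596 / 0.53785.
⟨T⟩ = 2.3418.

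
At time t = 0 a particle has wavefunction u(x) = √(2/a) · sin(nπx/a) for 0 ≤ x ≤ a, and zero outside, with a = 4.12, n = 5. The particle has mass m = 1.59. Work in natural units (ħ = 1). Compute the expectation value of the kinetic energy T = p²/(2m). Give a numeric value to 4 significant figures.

T = −(ħ²/2m) d²/dx², so ⟨T⟩ = −(ħ²/2m) ∫ u*·u'' dx; with m = 1.59.
d/dx sin(nπx/a) = (nπ/a)·cos(nπx/a) and d²/dx² sin(nπx/a) = −(nπ/a)²·sin(nπx/a); on 0 ≤ x ≤ a, ∫sin²(nπx/a) dx = a/2 and ∫sin(nπx/a)·cos(nπx/a) dx = 0.
⟨T⟩ = 4.5711.

4.571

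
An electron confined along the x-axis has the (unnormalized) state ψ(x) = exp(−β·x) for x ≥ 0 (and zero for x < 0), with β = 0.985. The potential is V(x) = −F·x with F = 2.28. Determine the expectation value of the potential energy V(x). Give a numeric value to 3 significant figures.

⟨V⟩ = ∫ V(x)·|ψ|² dx / ∫|ψ|² dx.
Every integrand reduces to terms xʲ·e^(−2βx) on [0, ∞); use ∫₀^∞ xʲ·e^(−2βx) dx = j!/(2β)^(j+1).
State is unnormalized: ∫|ψ|² dx = 0.50761, and ∫ψ*·V(x)·ψ dx = -0.58749, so ⟨V⟩ = -0.58749 / 0.50761.
⟨V⟩ = -1.1574.

-1.16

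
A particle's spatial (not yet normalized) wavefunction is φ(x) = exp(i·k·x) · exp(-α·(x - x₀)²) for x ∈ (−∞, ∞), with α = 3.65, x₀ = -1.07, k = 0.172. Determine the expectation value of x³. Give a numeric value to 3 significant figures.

⟨x³⟩ = ∫ x³·|φ|² dx / ∫|φ|² dx (integrals over the domain).
Gaussian moments (u = x − x₀): ∫u^(2j)·e^(−2αu²) du = (2j−1)!!/(4α)^j · √(π/(2α)), odd powers integrate to 0; here √(π/(2α)) = 0.65601.
State is unnormalized: ∫|φ|² dx = 0.65601, and ∫φ*·x³·φ dx = -0.94788, so ⟨x³⟩ = -0.94788 / 0.65601.
⟨x³⟩ = -1.4449.

-1.44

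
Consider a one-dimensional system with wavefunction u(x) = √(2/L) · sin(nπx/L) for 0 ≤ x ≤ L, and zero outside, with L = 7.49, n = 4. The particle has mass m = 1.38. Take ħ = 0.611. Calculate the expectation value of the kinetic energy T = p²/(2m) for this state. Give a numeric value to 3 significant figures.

0.381

T = −(ħ²/2m) d²/dx², so ⟨T⟩ = −(ħ²/2m) ∫ u*·u'' dx; with m = 1.38.
d/dx sin(nπx/L) = (nπ/L)·cos(nπx/L) and d²/dx² sin(nπx/L) = −(nπ/L)²·sin(nπx/L); on 0 ≤ x ≤ L, ∫sin²(nπx/L) dx = L/2 and ∫sin(nπx/L)·cos(nπx/L) dx = 0.
⟨T⟩ = 0.38074.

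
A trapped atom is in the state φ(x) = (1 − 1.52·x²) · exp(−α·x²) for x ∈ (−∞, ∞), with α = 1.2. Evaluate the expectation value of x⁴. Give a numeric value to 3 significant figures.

⟨x⁴⟩ = ∫ x⁴·|φ|² dx / ∫|φ|² dx (integrals over the domain).
Expand each integrand as polynomial × e^(−2αx²) and use ∫x^(2j)·e^(−2αx²) dx = (2j−1)!!/(4α)^j · √(π/(2α)), odd powers → 0; here √(π/(2α)) = 1.1441.
State is unnormalized: ∫|φ|² dx = 0.76370, and ∫φ*·x⁴·φ dx = 0.20008, so ⟨x⁴⟩ = 0.20008 / 0.76370.
⟨x⁴⟩ = 0.26199.

0.262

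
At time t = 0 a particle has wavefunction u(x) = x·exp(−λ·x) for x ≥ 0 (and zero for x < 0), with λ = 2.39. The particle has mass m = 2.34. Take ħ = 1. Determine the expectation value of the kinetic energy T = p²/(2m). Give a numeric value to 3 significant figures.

T = −(ħ²/2m) d²/dx², so ⟨T⟩ = −(ħ²/2m) ∫ u*·u'' dx / ∫|u|² dx; with m = 2.34.
Differentiate x·exp(−λ·x) with the product rule; every integrand then reduces to terms xʲ·e^(−2λx) on [0, ∞), with ∫₀^∞ xʲ·e^(−2λx) dx = j!/(2λ)^(j+1).
State is unnormalized: ∫|u|² dx = 0.018312, and ∫u*·(−ħ²/2m · u'') dx = 0.022351, so ⟨T⟩ = 0.022351 / 0.018312.
⟨T⟩ = 1.2205.

1.22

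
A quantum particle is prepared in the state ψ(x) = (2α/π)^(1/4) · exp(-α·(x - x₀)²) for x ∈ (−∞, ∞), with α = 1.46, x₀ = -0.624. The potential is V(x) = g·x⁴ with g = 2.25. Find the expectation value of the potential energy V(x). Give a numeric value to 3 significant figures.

⟨V⟩ = ∫ V(x)·|ψ|² dx.
Gaussian moments (u = x − x₀): ∫u^(2j)·e^(−2αu²) du = (2j−1)!!/(4α)^j · √(π/(2α)), odd powers integrate to 0; here √(π/(2α)) = 1.0373.
⟨V⟩ = 1.4391.

1.44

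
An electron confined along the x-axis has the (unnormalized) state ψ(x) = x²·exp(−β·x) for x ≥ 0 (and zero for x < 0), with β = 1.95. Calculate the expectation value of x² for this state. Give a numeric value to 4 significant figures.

⟨x²⟩ = ∫ x²·|ψ|² dx / ∫|ψ|² dx (integrals over the domain).
Every integrand reduces to terms xʲ·e^(−2βx) on [0, ∞); use ∫₀^∞ xʲ·e^(−2βx) dx = j!/(2β)^(j+1).
State is unnormalized: ∫|ψ|² dx = 0.026600, and ∫ψ*·x²·ψ dx = 0.052466, so ⟨x²⟩ = 0.052466 / 0.026600.
⟨x²⟩ = 1.9724.

1.972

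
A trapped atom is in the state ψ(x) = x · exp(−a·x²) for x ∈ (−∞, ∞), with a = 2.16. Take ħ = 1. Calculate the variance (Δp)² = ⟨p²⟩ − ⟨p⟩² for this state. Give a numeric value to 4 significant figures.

6.480

Compute ⟨p⟩ and ⟨p²⟩ separately; (Δp)² = ⟨p²⟩ − ⟨p⟩².
Expand each integrand as polynomial × e^(−2ax²) and use ∫x^(2j)·e^(−2ax²) dx = (2j−1)!!/(4a)^j · √(π/(2a)), odd powers → 0; here √(π/(2a)) = 0.85277. Differentiate with the product rule, d/dx e^(−ax²) = −2ax·e^(−ax²).
Normalization: ∫|ψ|² dx = 0.098700.
⟨p⟩ = 0.0000 and ⟨p²⟩ = 6.4800.
(Δp)² = 6.4800 − (0.0000)² = 6.4800.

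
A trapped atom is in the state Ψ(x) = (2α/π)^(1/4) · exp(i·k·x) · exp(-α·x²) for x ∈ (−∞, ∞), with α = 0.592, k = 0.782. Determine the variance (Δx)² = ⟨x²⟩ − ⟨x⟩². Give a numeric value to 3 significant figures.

Compute ⟨x⟩ and ⟨x²⟩ separately, then (Δx)² = ⟨x²⟩ − ⟨x⟩².
Gaussian moments: ∫x^(2j)·e^(−2αx²) dx = (2j−1)!!/(4α)^j · √(π/(2α)), odd powers integrate to 0; here √(π/(2α)) = 1.6289.
⟨x⟩ = 0.0000 and ⟨x²⟩ = 0.42230.
(Δx)² = 0.42230 − (0.0000)² = 0.42230.

0.422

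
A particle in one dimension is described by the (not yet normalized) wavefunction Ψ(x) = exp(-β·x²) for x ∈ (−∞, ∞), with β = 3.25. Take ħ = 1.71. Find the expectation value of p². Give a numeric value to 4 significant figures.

p² Ψ = −ħ² d²Ψ/dx²; ⟨p²⟩ = −ħ² ∫ Ψ*·Ψ'' dx / ∫|Ψ|² dx.
Gaussian moments: ∫x^(2j)·e^(−2βx²) dx = (2j−1)!!/(4β)^j · √(π/(2β)), odd powers integrate to 0; here √(π/(2β)) = 0.69521. Derivatives: d/dx e^(−βx²) = −2βx·e^(−βx²), d²/dx² e^(−βx²) = (4β²x² − 2β)·e^(−βx²).
State is unnormalized: ∫|Ψ|² dx = 0.69521, and ∫Ψ*·(−ħ² Ψ'') dx = 6.6068, so ⟨p²⟩ = 6.6068 / 0.69521.
⟨p²⟩ = 9.5033.

9.503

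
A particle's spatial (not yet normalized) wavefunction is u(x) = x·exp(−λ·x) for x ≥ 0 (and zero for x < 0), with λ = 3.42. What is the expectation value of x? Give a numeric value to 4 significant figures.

0.4386

⟨x⟩ = ∫ x·|u|² dx / ∫|u|² dx (integrals over the domain).
Every integrand reduces to terms xʲ·e^(−2λx) on [0, ∞); use ∫₀^∞ xʲ·e^(−2λx) dx = j!/(2λ)^(j+1).
State is unnormalized: ∫|u|² dx = 0.0062497, and ∫u*·x·u dx = 0.0027411, so ⟨x⟩ = 0.0027411 / 0.0062497.
⟨x⟩ = 0.43860.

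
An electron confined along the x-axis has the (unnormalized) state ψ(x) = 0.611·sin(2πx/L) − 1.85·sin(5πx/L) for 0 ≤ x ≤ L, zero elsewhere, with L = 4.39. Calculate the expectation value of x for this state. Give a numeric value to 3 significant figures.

⟨x⟩ = ∫ x·|ψ|² dx / ∫|ψ|² dx (integrals over the domain).
On 0 ≤ x ≤ L (j ≠ l): ∫sin²(jπx/L) dx = L/2, ∫sin(jπx/L)·sin(lπx/L) dx = 0; diagonal moments ∫x·sin²(jπx/L) dx = L²/4, ∫x²·sin²(jπx/L) dx = L³·(1/6 − 1/(4j²π²)); cross terms ∫x·sin(jπx/L)·sin(lπx/L) dx = 0 for j + l even and −4jlL²/(π²(j² − l²)²) for j + l odd, ∫x²·sin(jπx/L)·sin(lπx/L) dx = (−1)^(j+l)·4jlL³/(π²(j² − l²)²); higher powers the same way via product-to-sum and parts.
State is unnormalized: ∫|ψ|² dx = 8.3318, and ∫ψ*·x·ψ dx = 18.689, so ⟨x⟩ = 18.689 / 8.3318.
⟨x⟩ = 2.2431.

2.24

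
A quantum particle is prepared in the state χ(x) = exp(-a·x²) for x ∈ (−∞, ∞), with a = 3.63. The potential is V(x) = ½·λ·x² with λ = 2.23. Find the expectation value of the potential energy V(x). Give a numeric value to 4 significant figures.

0.07679

⟨V⟩ = ∫ V(x)·|χ|² dx / ∫|χ|² dx.
Gaussian moments: ∫x^(2j)·e^(−2ax²) dx = (2j−1)!!/(4a)^j · √(π/(2a)), odd powers integrate to 0; here √(π/(2a)) = 0.65782.
State is unnormalized: ∫|χ|² dx = 0.65782, and ∫χ*·V(x)·χ dx = 0.050514, so ⟨V⟩ = 0.050514 / 0.65782.
⟨V⟩ = 0.076791.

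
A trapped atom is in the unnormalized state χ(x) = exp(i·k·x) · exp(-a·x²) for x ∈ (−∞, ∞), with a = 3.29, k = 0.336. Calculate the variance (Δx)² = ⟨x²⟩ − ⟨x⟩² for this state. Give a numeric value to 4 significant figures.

Compute ⟨x⟩ and ⟨x²⟩ separately, then (Δx)² = ⟨x²⟩ − ⟨x⟩².
Gaussian moments: ∫x^(2j)·e^(−2ax²) dx = (2j−1)!!/(4a)^j · √(π/(2a)), odd powers integrate to 0; here √(π/(2a)) = 0.69097.
Normalization: ∫|χ|² dx = 0.69097.
⟨x⟩ = 0.0000 and ⟨x²⟩ = 0.075988.
(Δx)² = 0.075988 − (0.0000)² = 0.075988.

0.07599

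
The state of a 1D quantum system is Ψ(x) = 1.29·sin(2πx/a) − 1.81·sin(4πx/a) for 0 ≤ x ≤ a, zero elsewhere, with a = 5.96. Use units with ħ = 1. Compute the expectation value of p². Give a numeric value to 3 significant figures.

p² Ψ = −ħ² d²Ψ/dx²; ⟨p²⟩ = −ħ² ∫ Ψ*·Ψ'' dx / ∫|Ψ|² dx.
d²/dx² sin(jπx/a) = −(jπ/a)²·sin(jπx/a); on 0 ≤ x ≤ a, ∫sin²(jπx/a) dx = a/2 and ∫sin(jπx/a)·sin(lπx/a) dx = 0 for j ≠ l, so only diagonal terms survive in ∫|Ψ|² and ∫Ψ·Ψ″; ∫Ψ·Ψ′ dx = [Ψ²/2] between the walls = 0.
State is unnormalized: ∫|Ψ|² dx = 14.722, and ∫Ψ*·(−ħ² Ψ'') dx = 48.913, so ⟨p²⟩ = 48.913 / 14.722.
⟨p²⟩ = 3.3225.

3.32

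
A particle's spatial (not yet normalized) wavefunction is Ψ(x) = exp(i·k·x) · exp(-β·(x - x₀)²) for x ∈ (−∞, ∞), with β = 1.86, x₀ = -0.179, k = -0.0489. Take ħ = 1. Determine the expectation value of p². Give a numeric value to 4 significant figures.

p² Ψ = −ħ² d²Ψ/dx²; ⟨p²⟩ = −ħ² ∫ Ψ*·Ψ'' dx / ∫|Ψ|² dx.
Gaussian moments (u = x − x₀): ∫u^(2j)·e^(−2βu²) du = (2j−1)!!/(4β)^j · √(π/(2β)), odd powers integrate to 0; here √(π/(2β)) = 0.91897. Derivatives: Ψ′ = (ik − 2βu)·Ψ, Ψ″ = ((ik − 2βu)² − 2β)·Ψ; the odd-in-u pieces drop out.
State is unnormalized: ∫|Ψ|² dx = 0.91897, and ∫Ψ*·(−ħ² Ψ'') dx = 1.7115, so ⟨p²⟩ = 1.7115 / 0.91897.
⟨p²⟩ = 1.8624.

1.862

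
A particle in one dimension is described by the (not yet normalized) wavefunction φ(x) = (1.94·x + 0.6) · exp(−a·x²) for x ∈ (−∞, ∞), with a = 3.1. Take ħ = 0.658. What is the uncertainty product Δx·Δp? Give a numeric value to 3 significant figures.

0.437

Δx = √(⟨x²⟩−⟨x⟩²), Δp = √(⟨p²⟩−⟨p⟩²).
Expand each integrand as polynomial × e^(−2ax²) and use ∫x^(2j)·e^(−2ax²) dx = (2j−1)!!/(4a)^j · √(π/(2a)), odd powers → 0; here √(π/(2a)) = 0.71183. Differentiate with the product rule, d/dx e^(−ax²) = −2ax·e^(−ax²).
Normalization: ∫|φ|² dx = 0.47231.
⟨x⟩ = 0.28295, ⟨x²⟩ = 0.15443 ⇒ Δx = 0.27270.
⟨p⟩ = 0.0000, ⟨p²⟩ = 2.5701 ⇒ Δp = 1.6032.
Δx·Δp = 0.43718.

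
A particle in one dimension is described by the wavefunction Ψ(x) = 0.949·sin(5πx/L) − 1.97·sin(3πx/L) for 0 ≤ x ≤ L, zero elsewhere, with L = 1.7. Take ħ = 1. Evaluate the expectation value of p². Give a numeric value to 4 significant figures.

p² Ψ = −ħ² d²Ψ/dx²; ⟨p²⟩ = −ħ² ∫ Ψ*·Ψ'' dx / ∫|Ψ|² dx.
d²/dx² sin(jπx/L) = −(jπ/L)²·sin(jπx/L); on 0 ≤ x ≤ L, ∫sin²(jπx/L) dx = L/2 and ∫sin(jπx/L)·sin(lπx/L) dx = 0 for j ≠ l, so only diagonal terms survive in ∫|Ψ|² and ∫Ψ·Ψ″; ∫Ψ·Ψ′ dx = [Ψ²/2] between the walls = 0.
State is unnormalized: ∫|Ψ|² dx = 4.0643, and ∫Ψ*·(−ħ² Ψ'') dx = 166.75, so ⟨p²⟩ = 166.75 / 4.0643.
⟨p²⟩ = 41.028.

41.03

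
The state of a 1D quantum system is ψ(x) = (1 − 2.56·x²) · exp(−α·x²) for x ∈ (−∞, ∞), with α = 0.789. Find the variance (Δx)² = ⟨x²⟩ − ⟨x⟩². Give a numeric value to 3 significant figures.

Compute ⟨x⟩ and ⟨x²⟩ separately, then (Δx)² = ⟨x²⟩ − ⟨x⟩².
Expand each integrand as polynomial × e^(−2αx²) and use ∫x^(2j)·e^(−2αx²) dx = (2j−1)!!/(4α)^j · √(π/(2α)), odd powers → 0; here √(π/(2α)) = 1.4110.
Normalization: ∫|ψ|² dx = 1.9071.
⟨x⟩ = 0.0000 and ⟨x²⟩ = 1.4072.
(Δx)² = 1.4072 − (0.0000)² = 1.4072.

1.41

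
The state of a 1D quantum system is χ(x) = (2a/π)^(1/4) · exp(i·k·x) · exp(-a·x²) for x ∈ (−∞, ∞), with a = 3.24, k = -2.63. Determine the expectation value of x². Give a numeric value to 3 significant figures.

⟨x²⟩ = ∫ x²·|χ|² dx (integrals over the domain).
Gaussian moments: ∫x^(2j)·e^(−2ax²) dx = (2j−1)!!/(4a)^j · √(π/(2a)), odd powers integrate to 0; here √(π/(2a)) = 0.69629.
⟨x²⟩ = 0.077160.

0.0772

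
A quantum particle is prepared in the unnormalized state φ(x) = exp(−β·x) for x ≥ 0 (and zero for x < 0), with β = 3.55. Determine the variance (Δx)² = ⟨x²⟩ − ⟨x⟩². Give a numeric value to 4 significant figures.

0.01984

Compute ⟨x⟩ and ⟨x²⟩ separately, then (Δx)² = ⟨x²⟩ − ⟨x⟩².
Every integrand reduces to terms xʲ·e^(−2βx) on [0, ∞); use ∫₀^∞ xʲ·e^(−2βx) dx = j!/(2β)^(j+1).
Normalization: ∫|φ|² dx = 0.14085.
⟨x⟩ = 0.14085 and ⟨x²⟩ = 0.039675.
(Δx)² = 0.039675 − (0.14085)² = 0.019837.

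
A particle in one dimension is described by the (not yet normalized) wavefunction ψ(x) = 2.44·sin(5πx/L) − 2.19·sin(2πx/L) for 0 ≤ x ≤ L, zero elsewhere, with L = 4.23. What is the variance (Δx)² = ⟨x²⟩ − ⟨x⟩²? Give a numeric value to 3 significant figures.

1.36

Compute ⟨x⟩ and ⟨x²⟩ separately, then (Δx)² = ⟨x²⟩ − ⟨x⟩².
On 0 ≤ x ≤ L (j ≠ l): ∫sin²(jπx/L) dx = L/2, ∫sin(jπx/L)·sin(lπx/L) dx = 0; diagonal moments ∫x·sin²(jπx/L) dx = L²/4, ∫x²·sin²(jπx/L) dx = L³·(1/6 − 1/(4j²π²)); cross terms ∫x·sin(jπx/L)·sin(lπx/L) dx = 0 for j + l even and −4jlL²/(π²(j² − l²)²) for j + l odd, ∫x²·sin(jπx/L)·sin(lπx/L) dx = (−1)^(j+l)·4jlL³/(π²(j² − l²)²); higher powers the same way via product-to-sum and parts.
Normalization: ∫|ψ|² dx = 22.736.
⟨x⟩ = 2.1923 and ⟨x²⟩ = 6.1701.
(Δx)² = 6.1701 − (2.1923)² = 1.3639.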